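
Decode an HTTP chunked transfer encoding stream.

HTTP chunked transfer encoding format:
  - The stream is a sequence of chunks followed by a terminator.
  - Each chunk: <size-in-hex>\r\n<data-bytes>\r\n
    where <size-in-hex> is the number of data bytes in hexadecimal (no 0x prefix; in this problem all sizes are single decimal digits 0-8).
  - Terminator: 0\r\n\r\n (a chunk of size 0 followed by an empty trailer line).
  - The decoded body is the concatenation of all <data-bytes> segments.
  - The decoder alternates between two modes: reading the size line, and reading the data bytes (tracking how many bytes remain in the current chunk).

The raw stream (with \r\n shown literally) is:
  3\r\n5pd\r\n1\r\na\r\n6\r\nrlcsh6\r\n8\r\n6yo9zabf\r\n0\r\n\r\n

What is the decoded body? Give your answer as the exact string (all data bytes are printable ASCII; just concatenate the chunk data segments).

Answer: 5pdarlcsh66yo9zabf

Derivation:
Chunk 1: stream[0..1]='3' size=0x3=3, data at stream[3..6]='5pd' -> body[0..3], body so far='5pd'
Chunk 2: stream[8..9]='1' size=0x1=1, data at stream[11..12]='a' -> body[3..4], body so far='5pda'
Chunk 3: stream[14..15]='6' size=0x6=6, data at stream[17..23]='rlcsh6' -> body[4..10], body so far='5pdarlcsh6'
Chunk 4: stream[25..26]='8' size=0x8=8, data at stream[28..36]='6yo9zabf' -> body[10..18], body so far='5pdarlcsh66yo9zabf'
Chunk 5: stream[38..39]='0' size=0 (terminator). Final body='5pdarlcsh66yo9zabf' (18 bytes)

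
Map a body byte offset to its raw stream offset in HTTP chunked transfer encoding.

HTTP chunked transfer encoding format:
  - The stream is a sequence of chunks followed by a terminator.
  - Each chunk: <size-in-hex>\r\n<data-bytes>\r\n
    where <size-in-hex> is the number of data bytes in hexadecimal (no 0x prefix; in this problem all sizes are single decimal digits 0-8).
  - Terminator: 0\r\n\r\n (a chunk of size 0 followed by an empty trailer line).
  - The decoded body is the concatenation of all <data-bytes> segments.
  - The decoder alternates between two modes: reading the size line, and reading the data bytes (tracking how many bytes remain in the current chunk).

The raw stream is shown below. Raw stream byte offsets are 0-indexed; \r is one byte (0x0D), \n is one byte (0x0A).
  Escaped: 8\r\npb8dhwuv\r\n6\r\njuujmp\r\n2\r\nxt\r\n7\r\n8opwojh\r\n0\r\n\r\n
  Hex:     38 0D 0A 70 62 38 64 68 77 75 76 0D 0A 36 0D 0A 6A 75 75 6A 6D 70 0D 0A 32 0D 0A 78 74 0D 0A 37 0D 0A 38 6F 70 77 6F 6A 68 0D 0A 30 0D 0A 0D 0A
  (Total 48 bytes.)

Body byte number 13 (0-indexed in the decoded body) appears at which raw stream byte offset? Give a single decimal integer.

Chunk 1: stream[0..1]='8' size=0x8=8, data at stream[3..11]='pb8dhwuv' -> body[0..8], body so far='pb8dhwuv'
Chunk 2: stream[13..14]='6' size=0x6=6, data at stream[16..22]='juujmp' -> body[8..14], body so far='pb8dhwuvjuujmp'
Chunk 3: stream[24..25]='2' size=0x2=2, data at stream[27..29]='xt' -> body[14..16], body so far='pb8dhwuvjuujmpxt'
Chunk 4: stream[31..32]='7' size=0x7=7, data at stream[34..41]='8opwojh' -> body[16..23], body so far='pb8dhwuvjuujmpxt8opwojh'
Chunk 5: stream[43..44]='0' size=0 (terminator). Final body='pb8dhwuvjuujmpxt8opwojh' (23 bytes)
Body byte 13 at stream offset 21

Answer: 21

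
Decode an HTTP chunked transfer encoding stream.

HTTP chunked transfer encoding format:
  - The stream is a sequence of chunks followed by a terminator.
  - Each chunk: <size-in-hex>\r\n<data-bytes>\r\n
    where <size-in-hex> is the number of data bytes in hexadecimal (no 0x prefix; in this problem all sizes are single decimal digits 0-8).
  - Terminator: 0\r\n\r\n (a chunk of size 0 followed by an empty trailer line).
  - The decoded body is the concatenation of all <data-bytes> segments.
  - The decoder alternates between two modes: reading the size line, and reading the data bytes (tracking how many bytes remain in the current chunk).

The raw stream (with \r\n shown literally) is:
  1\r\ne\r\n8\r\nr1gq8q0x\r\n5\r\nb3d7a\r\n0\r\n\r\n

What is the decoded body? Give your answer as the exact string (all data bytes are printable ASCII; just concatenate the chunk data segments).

Chunk 1: stream[0..1]='1' size=0x1=1, data at stream[3..4]='e' -> body[0..1], body so far='e'
Chunk 2: stream[6..7]='8' size=0x8=8, data at stream[9..17]='r1gq8q0x' -> body[1..9], body so far='er1gq8q0x'
Chunk 3: stream[19..20]='5' size=0x5=5, data at stream[22..27]='b3d7a' -> body[9..14], body so far='er1gq8q0xb3d7a'
Chunk 4: stream[29..30]='0' size=0 (terminator). Final body='er1gq8q0xb3d7a' (14 bytes)

Answer: er1gq8q0xb3d7a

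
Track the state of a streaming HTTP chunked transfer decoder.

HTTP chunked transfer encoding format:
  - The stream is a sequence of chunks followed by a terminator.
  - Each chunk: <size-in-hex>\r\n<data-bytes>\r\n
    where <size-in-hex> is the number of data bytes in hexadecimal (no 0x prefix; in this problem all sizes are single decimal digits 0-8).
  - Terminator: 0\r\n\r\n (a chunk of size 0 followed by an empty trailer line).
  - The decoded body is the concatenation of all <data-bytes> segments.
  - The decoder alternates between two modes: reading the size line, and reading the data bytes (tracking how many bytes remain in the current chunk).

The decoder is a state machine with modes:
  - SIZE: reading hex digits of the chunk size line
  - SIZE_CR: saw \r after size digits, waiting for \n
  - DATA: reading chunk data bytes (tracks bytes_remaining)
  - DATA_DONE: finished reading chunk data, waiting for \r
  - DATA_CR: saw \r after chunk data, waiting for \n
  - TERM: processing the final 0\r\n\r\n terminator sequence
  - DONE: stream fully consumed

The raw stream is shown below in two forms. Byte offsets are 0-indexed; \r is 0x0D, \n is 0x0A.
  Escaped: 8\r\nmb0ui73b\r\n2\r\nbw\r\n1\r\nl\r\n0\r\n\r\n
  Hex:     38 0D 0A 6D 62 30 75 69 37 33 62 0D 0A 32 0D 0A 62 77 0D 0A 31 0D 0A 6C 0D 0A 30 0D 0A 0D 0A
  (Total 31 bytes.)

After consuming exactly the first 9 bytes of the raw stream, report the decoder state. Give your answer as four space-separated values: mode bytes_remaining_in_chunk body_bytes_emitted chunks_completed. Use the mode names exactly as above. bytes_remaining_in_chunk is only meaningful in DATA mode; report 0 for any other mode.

Byte 0 = '8': mode=SIZE remaining=0 emitted=0 chunks_done=0
Byte 1 = 0x0D: mode=SIZE_CR remaining=0 emitted=0 chunks_done=0
Byte 2 = 0x0A: mode=DATA remaining=8 emitted=0 chunks_done=0
Byte 3 = 'm': mode=DATA remaining=7 emitted=1 chunks_done=0
Byte 4 = 'b': mode=DATA remaining=6 emitted=2 chunks_done=0
Byte 5 = '0': mode=DATA remaining=5 emitted=3 chunks_done=0
Byte 6 = 'u': mode=DATA remaining=4 emitted=4 chunks_done=0
Byte 7 = 'i': mode=DATA remaining=3 emitted=5 chunks_done=0
Byte 8 = '7': mode=DATA remaining=2 emitted=6 chunks_done=0

Answer: DATA 2 6 0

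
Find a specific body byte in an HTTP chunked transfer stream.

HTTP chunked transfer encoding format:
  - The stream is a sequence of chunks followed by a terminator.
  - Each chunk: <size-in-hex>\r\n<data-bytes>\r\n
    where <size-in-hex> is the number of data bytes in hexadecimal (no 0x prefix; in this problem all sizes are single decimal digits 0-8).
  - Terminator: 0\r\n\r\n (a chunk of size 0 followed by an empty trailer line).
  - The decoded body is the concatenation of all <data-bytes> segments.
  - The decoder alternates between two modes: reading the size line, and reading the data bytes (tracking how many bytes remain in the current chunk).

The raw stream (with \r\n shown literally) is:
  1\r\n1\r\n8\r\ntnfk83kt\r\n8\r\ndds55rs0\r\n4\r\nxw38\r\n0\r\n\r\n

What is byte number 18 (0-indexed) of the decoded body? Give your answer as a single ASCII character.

Answer: w

Derivation:
Chunk 1: stream[0..1]='1' size=0x1=1, data at stream[3..4]='1' -> body[0..1], body so far='1'
Chunk 2: stream[6..7]='8' size=0x8=8, data at stream[9..17]='tnfk83kt' -> body[1..9], body so far='1tnfk83kt'
Chunk 3: stream[19..20]='8' size=0x8=8, data at stream[22..30]='dds55rs0' -> body[9..17], body so far='1tnfk83ktdds55rs0'
Chunk 4: stream[32..33]='4' size=0x4=4, data at stream[35..39]='xw38' -> body[17..21], body so far='1tnfk83ktdds55rs0xw38'
Chunk 5: stream[41..42]='0' size=0 (terminator). Final body='1tnfk83ktdds55rs0xw38' (21 bytes)
Body byte 18 = 'w'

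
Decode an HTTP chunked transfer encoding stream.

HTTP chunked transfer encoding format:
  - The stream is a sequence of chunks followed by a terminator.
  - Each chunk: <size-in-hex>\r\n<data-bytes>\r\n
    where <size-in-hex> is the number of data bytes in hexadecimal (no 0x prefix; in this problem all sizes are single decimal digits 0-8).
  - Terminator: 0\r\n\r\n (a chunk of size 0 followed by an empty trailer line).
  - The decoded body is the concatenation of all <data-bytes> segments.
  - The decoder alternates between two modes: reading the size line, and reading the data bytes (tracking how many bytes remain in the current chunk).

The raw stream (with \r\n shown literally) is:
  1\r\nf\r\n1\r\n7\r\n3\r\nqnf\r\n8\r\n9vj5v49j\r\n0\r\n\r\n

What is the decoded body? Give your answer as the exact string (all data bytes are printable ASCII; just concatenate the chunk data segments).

Chunk 1: stream[0..1]='1' size=0x1=1, data at stream[3..4]='f' -> body[0..1], body so far='f'
Chunk 2: stream[6..7]='1' size=0x1=1, data at stream[9..10]='7' -> body[1..2], body so far='f7'
Chunk 3: stream[12..13]='3' size=0x3=3, data at stream[15..18]='qnf' -> body[2..5], body so far='f7qnf'
Chunk 4: stream[20..21]='8' size=0x8=8, data at stream[23..31]='9vj5v49j' -> body[5..13], body so far='f7qnf9vj5v49j'
Chunk 5: stream[33..34]='0' size=0 (terminator). Final body='f7qnf9vj5v49j' (13 bytes)

Answer: f7qnf9vj5v49j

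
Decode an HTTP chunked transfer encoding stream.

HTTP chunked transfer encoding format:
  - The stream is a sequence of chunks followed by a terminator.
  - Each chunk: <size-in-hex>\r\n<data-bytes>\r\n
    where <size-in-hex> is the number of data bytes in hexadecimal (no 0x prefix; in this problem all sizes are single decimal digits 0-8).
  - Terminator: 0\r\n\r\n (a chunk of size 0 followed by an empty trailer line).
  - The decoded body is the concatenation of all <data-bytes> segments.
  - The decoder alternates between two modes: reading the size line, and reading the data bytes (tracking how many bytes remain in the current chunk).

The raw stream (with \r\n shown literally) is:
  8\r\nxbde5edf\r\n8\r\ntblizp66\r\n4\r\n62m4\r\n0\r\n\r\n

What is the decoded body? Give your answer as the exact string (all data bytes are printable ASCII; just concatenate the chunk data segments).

Chunk 1: stream[0..1]='8' size=0x8=8, data at stream[3..11]='xbde5edf' -> body[0..8], body so far='xbde5edf'
Chunk 2: stream[13..14]='8' size=0x8=8, data at stream[16..24]='tblizp66' -> body[8..16], body so far='xbde5edftblizp66'
Chunk 3: stream[26..27]='4' size=0x4=4, data at stream[29..33]='62m4' -> body[16..20], body so far='xbde5edftblizp6662m4'
Chunk 4: stream[35..36]='0' size=0 (terminator). Final body='xbde5edftblizp6662m4' (20 bytes)

Answer: xbde5edftblizp6662m4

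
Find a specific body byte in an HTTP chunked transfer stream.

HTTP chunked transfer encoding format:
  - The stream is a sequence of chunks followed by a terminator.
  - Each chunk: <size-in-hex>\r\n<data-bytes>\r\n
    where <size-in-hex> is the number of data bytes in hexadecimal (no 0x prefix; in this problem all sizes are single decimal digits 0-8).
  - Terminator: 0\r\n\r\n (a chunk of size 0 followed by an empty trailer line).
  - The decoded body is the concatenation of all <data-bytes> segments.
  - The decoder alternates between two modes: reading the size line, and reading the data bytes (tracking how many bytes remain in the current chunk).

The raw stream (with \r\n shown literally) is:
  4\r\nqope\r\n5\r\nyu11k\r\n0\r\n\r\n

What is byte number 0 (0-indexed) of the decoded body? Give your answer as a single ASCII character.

Answer: q

Derivation:
Chunk 1: stream[0..1]='4' size=0x4=4, data at stream[3..7]='qope' -> body[0..4], body so far='qope'
Chunk 2: stream[9..10]='5' size=0x5=5, data at stream[12..17]='yu11k' -> body[4..9], body so far='qopeyu11k'
Chunk 3: stream[19..20]='0' size=0 (terminator). Final body='qopeyu11k' (9 bytes)
Body byte 0 = 'q'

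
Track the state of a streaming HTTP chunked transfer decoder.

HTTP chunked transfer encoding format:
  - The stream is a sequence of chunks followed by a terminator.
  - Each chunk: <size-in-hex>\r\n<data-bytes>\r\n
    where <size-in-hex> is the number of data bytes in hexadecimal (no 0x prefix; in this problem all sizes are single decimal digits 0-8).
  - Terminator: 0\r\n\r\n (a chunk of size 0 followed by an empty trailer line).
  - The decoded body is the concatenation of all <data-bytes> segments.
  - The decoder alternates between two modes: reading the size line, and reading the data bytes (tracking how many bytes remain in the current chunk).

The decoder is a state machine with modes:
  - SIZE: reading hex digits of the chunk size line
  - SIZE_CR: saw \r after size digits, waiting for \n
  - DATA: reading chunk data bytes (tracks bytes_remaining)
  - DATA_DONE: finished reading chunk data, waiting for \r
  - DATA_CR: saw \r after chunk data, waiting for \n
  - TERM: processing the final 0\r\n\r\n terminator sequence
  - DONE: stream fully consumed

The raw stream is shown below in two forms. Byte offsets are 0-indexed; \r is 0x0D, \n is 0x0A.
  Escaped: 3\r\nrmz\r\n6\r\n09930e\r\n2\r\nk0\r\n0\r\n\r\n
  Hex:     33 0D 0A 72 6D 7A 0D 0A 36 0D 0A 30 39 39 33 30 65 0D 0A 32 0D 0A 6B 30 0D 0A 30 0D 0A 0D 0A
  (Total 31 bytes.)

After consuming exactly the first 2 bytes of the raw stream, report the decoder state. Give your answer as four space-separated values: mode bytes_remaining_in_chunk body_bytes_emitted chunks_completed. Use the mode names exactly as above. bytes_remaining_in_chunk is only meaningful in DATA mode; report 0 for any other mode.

Byte 0 = '3': mode=SIZE remaining=0 emitted=0 chunks_done=0
Byte 1 = 0x0D: mode=SIZE_CR remaining=0 emitted=0 chunks_done=0

Answer: SIZE_CR 0 0 0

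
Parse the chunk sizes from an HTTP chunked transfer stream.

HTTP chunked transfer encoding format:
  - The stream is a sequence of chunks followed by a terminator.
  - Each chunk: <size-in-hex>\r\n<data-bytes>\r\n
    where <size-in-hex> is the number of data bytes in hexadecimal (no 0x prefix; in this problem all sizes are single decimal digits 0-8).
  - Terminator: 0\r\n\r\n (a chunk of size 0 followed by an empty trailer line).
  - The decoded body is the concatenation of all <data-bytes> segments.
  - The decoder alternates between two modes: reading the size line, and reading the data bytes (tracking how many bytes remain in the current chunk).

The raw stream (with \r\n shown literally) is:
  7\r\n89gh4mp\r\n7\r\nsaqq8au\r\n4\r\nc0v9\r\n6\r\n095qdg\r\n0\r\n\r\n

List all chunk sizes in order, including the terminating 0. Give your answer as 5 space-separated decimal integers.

Answer: 7 7 4 6 0

Derivation:
Chunk 1: stream[0..1]='7' size=0x7=7, data at stream[3..10]='89gh4mp' -> body[0..7], body so far='89gh4mp'
Chunk 2: stream[12..13]='7' size=0x7=7, data at stream[15..22]='saqq8au' -> body[7..14], body so far='89gh4mpsaqq8au'
Chunk 3: stream[24..25]='4' size=0x4=4, data at stream[27..31]='c0v9' -> body[14..18], body so far='89gh4mpsaqq8auc0v9'
Chunk 4: stream[33..34]='6' size=0x6=6, data at stream[36..42]='095qdg' -> body[18..24], body so far='89gh4mpsaqq8auc0v9095qdg'
Chunk 5: stream[44..45]='0' size=0 (terminator). Final body='89gh4mpsaqq8auc0v9095qdg' (24 bytes)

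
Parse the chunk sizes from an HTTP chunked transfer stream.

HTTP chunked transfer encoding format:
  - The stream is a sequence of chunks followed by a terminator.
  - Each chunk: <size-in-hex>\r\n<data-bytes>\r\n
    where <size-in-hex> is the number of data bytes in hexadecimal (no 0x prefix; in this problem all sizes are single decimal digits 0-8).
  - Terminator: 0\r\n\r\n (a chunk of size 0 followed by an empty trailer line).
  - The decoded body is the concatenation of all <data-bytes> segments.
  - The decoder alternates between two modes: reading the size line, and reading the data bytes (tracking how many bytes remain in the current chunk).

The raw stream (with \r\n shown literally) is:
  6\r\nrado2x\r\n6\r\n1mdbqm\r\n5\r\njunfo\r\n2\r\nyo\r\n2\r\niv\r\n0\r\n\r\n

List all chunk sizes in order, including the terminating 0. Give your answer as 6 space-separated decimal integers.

Answer: 6 6 5 2 2 0

Derivation:
Chunk 1: stream[0..1]='6' size=0x6=6, data at stream[3..9]='rado2x' -> body[0..6], body so far='rado2x'
Chunk 2: stream[11..12]='6' size=0x6=6, data at stream[14..20]='1mdbqm' -> body[6..12], body so far='rado2x1mdbqm'
Chunk 3: stream[22..23]='5' size=0x5=5, data at stream[25..30]='junfo' -> body[12..17], body so far='rado2x1mdbqmjunfo'
Chunk 4: stream[32..33]='2' size=0x2=2, data at stream[35..37]='yo' -> body[17..19], body so far='rado2x1mdbqmjunfoyo'
Chunk 5: stream[39..40]='2' size=0x2=2, data at stream[42..44]='iv' -> body[19..21], body so far='rado2x1mdbqmjunfoyoiv'
Chunk 6: stream[46..47]='0' size=0 (terminator). Final body='rado2x1mdbqmjunfoyoiv' (21 bytes)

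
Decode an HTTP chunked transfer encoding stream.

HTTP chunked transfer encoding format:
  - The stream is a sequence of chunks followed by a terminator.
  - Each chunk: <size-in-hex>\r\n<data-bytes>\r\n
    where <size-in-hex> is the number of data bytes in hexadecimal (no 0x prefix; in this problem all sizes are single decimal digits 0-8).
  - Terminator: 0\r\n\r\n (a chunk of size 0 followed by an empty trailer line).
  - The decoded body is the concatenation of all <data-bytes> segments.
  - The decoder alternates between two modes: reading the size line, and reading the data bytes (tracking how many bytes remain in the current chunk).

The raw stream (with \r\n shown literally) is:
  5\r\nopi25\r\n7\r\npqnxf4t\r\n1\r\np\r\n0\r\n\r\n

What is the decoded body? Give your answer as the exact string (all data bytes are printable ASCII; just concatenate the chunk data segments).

Chunk 1: stream[0..1]='5' size=0x5=5, data at stream[3..8]='opi25' -> body[0..5], body so far='opi25'
Chunk 2: stream[10..11]='7' size=0x7=7, data at stream[13..20]='pqnxf4t' -> body[5..12], body so far='opi25pqnxf4t'
Chunk 3: stream[22..23]='1' size=0x1=1, data at stream[25..26]='p' -> body[12..13], body so far='opi25pqnxf4tp'
Chunk 4: stream[28..29]='0' size=0 (terminator). Final body='opi25pqnxf4tp' (13 bytes)

Answer: opi25pqnxf4tp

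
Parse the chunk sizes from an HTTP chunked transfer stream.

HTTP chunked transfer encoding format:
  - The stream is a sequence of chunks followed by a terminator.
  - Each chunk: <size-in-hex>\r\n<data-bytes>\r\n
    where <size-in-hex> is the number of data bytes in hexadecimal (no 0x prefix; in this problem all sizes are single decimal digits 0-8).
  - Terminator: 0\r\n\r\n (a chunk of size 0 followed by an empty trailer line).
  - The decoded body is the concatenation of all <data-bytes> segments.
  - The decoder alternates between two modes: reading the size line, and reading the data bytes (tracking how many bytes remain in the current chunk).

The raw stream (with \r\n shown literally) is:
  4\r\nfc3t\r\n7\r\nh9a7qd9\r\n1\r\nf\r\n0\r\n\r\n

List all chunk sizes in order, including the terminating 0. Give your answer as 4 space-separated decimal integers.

Answer: 4 7 1 0

Derivation:
Chunk 1: stream[0..1]='4' size=0x4=4, data at stream[3..7]='fc3t' -> body[0..4], body so far='fc3t'
Chunk 2: stream[9..10]='7' size=0x7=7, data at stream[12..19]='h9a7qd9' -> body[4..11], body so far='fc3th9a7qd9'
Chunk 3: stream[21..22]='1' size=0x1=1, data at stream[24..25]='f' -> body[11..12], body so far='fc3th9a7qd9f'
Chunk 4: stream[27..28]='0' size=0 (terminator). Final body='fc3th9a7qd9f' (12 bytes)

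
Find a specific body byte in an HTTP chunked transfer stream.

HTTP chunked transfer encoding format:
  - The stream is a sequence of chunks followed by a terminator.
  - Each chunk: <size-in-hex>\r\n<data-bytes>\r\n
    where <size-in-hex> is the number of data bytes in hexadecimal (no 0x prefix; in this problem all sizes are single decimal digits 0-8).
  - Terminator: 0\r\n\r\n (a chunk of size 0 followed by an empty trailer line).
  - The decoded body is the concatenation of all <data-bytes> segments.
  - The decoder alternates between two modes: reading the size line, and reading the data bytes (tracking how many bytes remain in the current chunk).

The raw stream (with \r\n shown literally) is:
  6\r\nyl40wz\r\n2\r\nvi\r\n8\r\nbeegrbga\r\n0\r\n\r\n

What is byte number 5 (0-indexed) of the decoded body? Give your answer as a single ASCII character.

Answer: z

Derivation:
Chunk 1: stream[0..1]='6' size=0x6=6, data at stream[3..9]='yl40wz' -> body[0..6], body so far='yl40wz'
Chunk 2: stream[11..12]='2' size=0x2=2, data at stream[14..16]='vi' -> body[6..8], body so far='yl40wzvi'
Chunk 3: stream[18..19]='8' size=0x8=8, data at stream[21..29]='beegrbga' -> body[8..16], body so far='yl40wzvibeegrbga'
Chunk 4: stream[31..32]='0' size=0 (terminator). Final body='yl40wzvibeegrbga' (16 bytes)
Body byte 5 = 'z'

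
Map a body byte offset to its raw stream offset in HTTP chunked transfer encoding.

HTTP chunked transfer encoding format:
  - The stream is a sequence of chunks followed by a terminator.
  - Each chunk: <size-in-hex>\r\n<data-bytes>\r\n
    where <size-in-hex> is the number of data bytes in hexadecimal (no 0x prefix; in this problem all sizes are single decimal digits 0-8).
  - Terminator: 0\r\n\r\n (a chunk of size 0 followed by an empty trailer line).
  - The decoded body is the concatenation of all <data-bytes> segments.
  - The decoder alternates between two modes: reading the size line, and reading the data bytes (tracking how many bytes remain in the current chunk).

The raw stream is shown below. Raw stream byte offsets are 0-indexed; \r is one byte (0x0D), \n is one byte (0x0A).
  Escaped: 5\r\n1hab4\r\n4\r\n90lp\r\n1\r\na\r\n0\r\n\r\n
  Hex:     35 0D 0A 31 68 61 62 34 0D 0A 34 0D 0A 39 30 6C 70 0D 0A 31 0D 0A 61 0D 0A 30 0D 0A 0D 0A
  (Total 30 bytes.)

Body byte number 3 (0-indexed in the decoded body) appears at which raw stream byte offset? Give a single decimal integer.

Chunk 1: stream[0..1]='5' size=0x5=5, data at stream[3..8]='1hab4' -> body[0..5], body so far='1hab4'
Chunk 2: stream[10..11]='4' size=0x4=4, data at stream[13..17]='90lp' -> body[5..9], body so far='1hab490lp'
Chunk 3: stream[19..20]='1' size=0x1=1, data at stream[22..23]='a' -> body[9..10], body so far='1hab490lpa'
Chunk 4: stream[25..26]='0' size=0 (terminator). Final body='1hab490lpa' (10 bytes)
Body byte 3 at stream offset 6

Answer: 6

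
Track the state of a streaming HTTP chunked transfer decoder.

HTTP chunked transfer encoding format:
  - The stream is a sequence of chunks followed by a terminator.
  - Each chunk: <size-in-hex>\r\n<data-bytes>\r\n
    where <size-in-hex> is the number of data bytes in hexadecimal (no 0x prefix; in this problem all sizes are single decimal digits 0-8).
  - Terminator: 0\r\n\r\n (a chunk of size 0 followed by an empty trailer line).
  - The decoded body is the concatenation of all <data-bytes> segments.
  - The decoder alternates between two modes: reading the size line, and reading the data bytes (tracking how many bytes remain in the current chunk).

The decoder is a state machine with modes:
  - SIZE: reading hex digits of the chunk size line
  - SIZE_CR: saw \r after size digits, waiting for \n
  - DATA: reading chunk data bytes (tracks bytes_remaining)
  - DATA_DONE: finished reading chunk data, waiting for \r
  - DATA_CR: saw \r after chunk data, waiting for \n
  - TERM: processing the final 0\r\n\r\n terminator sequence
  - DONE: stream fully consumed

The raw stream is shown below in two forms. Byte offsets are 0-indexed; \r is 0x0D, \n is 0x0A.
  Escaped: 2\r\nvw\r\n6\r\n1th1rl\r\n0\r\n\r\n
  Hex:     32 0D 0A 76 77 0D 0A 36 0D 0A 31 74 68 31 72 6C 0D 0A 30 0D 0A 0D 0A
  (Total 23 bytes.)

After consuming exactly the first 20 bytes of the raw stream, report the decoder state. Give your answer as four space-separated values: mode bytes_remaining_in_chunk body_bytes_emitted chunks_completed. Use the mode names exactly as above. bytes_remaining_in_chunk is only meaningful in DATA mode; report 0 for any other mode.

Answer: SIZE_CR 0 8 2

Derivation:
Byte 0 = '2': mode=SIZE remaining=0 emitted=0 chunks_done=0
Byte 1 = 0x0D: mode=SIZE_CR remaining=0 emitted=0 chunks_done=0
Byte 2 = 0x0A: mode=DATA remaining=2 emitted=0 chunks_done=0
Byte 3 = 'v': mode=DATA remaining=1 emitted=1 chunks_done=0
Byte 4 = 'w': mode=DATA_DONE remaining=0 emitted=2 chunks_done=0
Byte 5 = 0x0D: mode=DATA_CR remaining=0 emitted=2 chunks_done=0
Byte 6 = 0x0A: mode=SIZE remaining=0 emitted=2 chunks_done=1
Byte 7 = '6': mode=SIZE remaining=0 emitted=2 chunks_done=1
Byte 8 = 0x0D: mode=SIZE_CR remaining=0 emitted=2 chunks_done=1
Byte 9 = 0x0A: mode=DATA remaining=6 emitted=2 chunks_done=1
Byte 10 = '1': mode=DATA remaining=5 emitted=3 chunks_done=1
Byte 11 = 't': mode=DATA remaining=4 emitted=4 chunks_done=1
Byte 12 = 'h': mode=DATA remaining=3 emitted=5 chunks_done=1
Byte 13 = '1': mode=DATA remaining=2 emitted=6 chunks_done=1
Byte 14 = 'r': mode=DATA remaining=1 emitted=7 chunks_done=1
Byte 15 = 'l': mode=DATA_DONE remaining=0 emitted=8 chunks_done=1
Byte 16 = 0x0D: mode=DATA_CR remaining=0 emitted=8 chunks_done=1
Byte 17 = 0x0A: mode=SIZE remaining=0 emitted=8 chunks_done=2
Byte 18 = '0': mode=SIZE remaining=0 emitted=8 chunks_done=2
Byte 19 = 0x0D: mode=SIZE_CR remaining=0 emitted=8 chunks_done=2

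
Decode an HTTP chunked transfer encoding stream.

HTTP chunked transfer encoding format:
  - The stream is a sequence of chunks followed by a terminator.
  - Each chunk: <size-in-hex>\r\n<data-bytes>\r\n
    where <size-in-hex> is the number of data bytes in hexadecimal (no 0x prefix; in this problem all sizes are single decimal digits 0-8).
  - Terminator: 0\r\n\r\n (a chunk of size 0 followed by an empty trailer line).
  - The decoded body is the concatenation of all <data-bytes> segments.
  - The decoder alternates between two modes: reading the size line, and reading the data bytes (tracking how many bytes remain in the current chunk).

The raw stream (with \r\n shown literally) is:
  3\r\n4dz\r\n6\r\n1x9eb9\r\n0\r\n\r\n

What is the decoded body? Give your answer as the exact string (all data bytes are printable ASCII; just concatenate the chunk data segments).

Chunk 1: stream[0..1]='3' size=0x3=3, data at stream[3..6]='4dz' -> body[0..3], body so far='4dz'
Chunk 2: stream[8..9]='6' size=0x6=6, data at stream[11..17]='1x9eb9' -> body[3..9], body so far='4dz1x9eb9'
Chunk 3: stream[19..20]='0' size=0 (terminator). Final body='4dz1x9eb9' (9 bytes)

Answer: 4dz1x9eb9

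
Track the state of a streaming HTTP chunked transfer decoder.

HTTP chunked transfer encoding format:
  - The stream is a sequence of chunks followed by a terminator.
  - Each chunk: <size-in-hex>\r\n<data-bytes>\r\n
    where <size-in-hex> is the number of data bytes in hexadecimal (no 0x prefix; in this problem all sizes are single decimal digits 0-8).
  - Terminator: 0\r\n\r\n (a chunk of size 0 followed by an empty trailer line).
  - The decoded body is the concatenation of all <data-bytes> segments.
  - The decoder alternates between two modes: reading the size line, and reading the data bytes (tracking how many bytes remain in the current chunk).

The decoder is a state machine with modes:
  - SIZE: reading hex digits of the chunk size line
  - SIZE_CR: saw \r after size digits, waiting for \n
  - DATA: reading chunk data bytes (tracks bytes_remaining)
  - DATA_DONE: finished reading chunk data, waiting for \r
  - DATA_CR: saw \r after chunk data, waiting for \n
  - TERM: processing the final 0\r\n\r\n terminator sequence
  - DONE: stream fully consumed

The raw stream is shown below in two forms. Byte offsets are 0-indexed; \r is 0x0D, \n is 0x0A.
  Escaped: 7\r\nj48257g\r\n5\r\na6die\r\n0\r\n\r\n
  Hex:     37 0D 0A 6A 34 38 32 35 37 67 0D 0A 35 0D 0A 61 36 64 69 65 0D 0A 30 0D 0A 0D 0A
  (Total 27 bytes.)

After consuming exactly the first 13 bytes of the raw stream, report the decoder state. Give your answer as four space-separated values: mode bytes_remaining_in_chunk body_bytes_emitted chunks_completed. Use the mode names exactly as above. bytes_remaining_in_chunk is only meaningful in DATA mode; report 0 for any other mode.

Answer: SIZE 0 7 1

Derivation:
Byte 0 = '7': mode=SIZE remaining=0 emitted=0 chunks_done=0
Byte 1 = 0x0D: mode=SIZE_CR remaining=0 emitted=0 chunks_done=0
Byte 2 = 0x0A: mode=DATA remaining=7 emitted=0 chunks_done=0
Byte 3 = 'j': mode=DATA remaining=6 emitted=1 chunks_done=0
Byte 4 = '4': mode=DATA remaining=5 emitted=2 chunks_done=0
Byte 5 = '8': mode=DATA remaining=4 emitted=3 chunks_done=0
Byte 6 = '2': mode=DATA remaining=3 emitted=4 chunks_done=0
Byte 7 = '5': mode=DATA remaining=2 emitted=5 chunks_done=0
Byte 8 = '7': mode=DATA remaining=1 emitted=6 chunks_done=0
Byte 9 = 'g': mode=DATA_DONE remaining=0 emitted=7 chunks_done=0
Byte 10 = 0x0D: mode=DATA_CR remaining=0 emitted=7 chunks_done=0
Byte 11 = 0x0A: mode=SIZE remaining=0 emitted=7 chunks_done=1
Byte 12 = '5': mode=SIZE remaining=0 emitted=7 chunks_done=1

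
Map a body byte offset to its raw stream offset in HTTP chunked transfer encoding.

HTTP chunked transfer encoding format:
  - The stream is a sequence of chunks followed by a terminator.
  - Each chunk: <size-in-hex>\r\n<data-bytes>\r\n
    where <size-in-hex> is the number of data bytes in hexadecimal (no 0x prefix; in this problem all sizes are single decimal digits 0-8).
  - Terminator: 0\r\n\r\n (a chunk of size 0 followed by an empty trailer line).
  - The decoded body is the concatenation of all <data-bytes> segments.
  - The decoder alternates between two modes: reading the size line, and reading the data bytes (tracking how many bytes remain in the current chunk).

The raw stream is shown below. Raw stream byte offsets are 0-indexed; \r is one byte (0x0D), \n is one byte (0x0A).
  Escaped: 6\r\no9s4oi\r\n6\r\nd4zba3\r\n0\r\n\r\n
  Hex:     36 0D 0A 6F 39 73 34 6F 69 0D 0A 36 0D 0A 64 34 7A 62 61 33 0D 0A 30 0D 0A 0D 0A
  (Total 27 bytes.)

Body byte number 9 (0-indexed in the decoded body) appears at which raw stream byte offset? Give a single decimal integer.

Chunk 1: stream[0..1]='6' size=0x6=6, data at stream[3..9]='o9s4oi' -> body[0..6], body so far='o9s4oi'
Chunk 2: stream[11..12]='6' size=0x6=6, data at stream[14..20]='d4zba3' -> body[6..12], body so far='o9s4oid4zba3'
Chunk 3: stream[22..23]='0' size=0 (terminator). Final body='o9s4oid4zba3' (12 bytes)
Body byte 9 at stream offset 17

Answer: 17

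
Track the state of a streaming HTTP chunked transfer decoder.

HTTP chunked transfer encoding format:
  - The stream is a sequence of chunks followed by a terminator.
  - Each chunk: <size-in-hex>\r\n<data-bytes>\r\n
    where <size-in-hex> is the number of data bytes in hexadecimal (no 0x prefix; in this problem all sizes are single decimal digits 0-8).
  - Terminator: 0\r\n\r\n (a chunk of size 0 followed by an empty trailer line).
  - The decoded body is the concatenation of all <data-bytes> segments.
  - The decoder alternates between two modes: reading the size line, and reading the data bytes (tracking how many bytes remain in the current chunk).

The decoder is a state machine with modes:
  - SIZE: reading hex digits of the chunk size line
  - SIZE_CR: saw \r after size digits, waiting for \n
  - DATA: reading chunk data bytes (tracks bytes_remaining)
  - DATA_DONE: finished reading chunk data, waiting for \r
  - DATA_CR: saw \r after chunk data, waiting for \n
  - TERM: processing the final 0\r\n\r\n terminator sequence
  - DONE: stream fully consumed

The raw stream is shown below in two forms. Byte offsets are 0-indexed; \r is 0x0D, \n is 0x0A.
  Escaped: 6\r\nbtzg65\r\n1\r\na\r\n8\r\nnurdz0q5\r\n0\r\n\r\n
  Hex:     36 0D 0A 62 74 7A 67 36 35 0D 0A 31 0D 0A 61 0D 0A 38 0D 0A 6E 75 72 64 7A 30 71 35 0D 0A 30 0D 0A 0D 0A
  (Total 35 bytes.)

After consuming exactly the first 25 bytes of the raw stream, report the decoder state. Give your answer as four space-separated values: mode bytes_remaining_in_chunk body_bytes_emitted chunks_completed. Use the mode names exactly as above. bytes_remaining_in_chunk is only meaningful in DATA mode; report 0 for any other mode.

Answer: DATA 3 12 2

Derivation:
Byte 0 = '6': mode=SIZE remaining=0 emitted=0 chunks_done=0
Byte 1 = 0x0D: mode=SIZE_CR remaining=0 emitted=0 chunks_done=0
Byte 2 = 0x0A: mode=DATA remaining=6 emitted=0 chunks_done=0
Byte 3 = 'b': mode=DATA remaining=5 emitted=1 chunks_done=0
Byte 4 = 't': mode=DATA remaining=4 emitted=2 chunks_done=0
Byte 5 = 'z': mode=DATA remaining=3 emitted=3 chunks_done=0
Byte 6 = 'g': mode=DATA remaining=2 emitted=4 chunks_done=0
Byte 7 = '6': mode=DATA remaining=1 emitted=5 chunks_done=0
Byte 8 = '5': mode=DATA_DONE remaining=0 emitted=6 chunks_done=0
Byte 9 = 0x0D: mode=DATA_CR remaining=0 emitted=6 chunks_done=0
Byte 10 = 0x0A: mode=SIZE remaining=0 emitted=6 chunks_done=1
Byte 11 = '1': mode=SIZE remaining=0 emitted=6 chunks_done=1
Byte 12 = 0x0D: mode=SIZE_CR remaining=0 emitted=6 chunks_done=1
Byte 13 = 0x0A: mode=DATA remaining=1 emitted=6 chunks_done=1
Byte 14 = 'a': mode=DATA_DONE remaining=0 emitted=7 chunks_done=1
Byte 15 = 0x0D: mode=DATA_CR remaining=0 emitted=7 chunks_done=1
Byte 16 = 0x0A: mode=SIZE remaining=0 emitted=7 chunks_done=2
Byte 17 = '8': mode=SIZE remaining=0 emitted=7 chunks_done=2
Byte 18 = 0x0D: mode=SIZE_CR remaining=0 emitted=7 chunks_done=2
Byte 19 = 0x0A: mode=DATA remaining=8 emitted=7 chunks_done=2
Byte 20 = 'n': mode=DATA remaining=7 emitted=8 chunks_done=2
Byte 21 = 'u': mode=DATA remaining=6 emitted=9 chunks_done=2
Byte 22 = 'r': mode=DATA remaining=5 emitted=10 chunks_done=2
Byte 23 = 'd': mode=DATA remaining=4 emitted=11 chunks_done=2
Byte 24 = 'z': mode=DATA remaining=3 emitted=12 chunks_done=2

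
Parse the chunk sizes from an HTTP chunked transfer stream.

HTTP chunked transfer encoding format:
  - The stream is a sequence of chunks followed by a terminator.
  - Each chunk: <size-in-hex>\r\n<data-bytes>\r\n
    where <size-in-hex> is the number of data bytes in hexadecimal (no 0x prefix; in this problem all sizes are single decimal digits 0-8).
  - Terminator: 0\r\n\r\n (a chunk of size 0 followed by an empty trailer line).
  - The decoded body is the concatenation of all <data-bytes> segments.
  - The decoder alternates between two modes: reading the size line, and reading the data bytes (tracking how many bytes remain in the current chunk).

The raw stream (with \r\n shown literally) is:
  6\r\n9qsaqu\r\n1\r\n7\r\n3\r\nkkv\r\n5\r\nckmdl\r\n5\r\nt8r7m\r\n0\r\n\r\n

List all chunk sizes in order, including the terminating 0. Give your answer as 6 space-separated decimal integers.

Chunk 1: stream[0..1]='6' size=0x6=6, data at stream[3..9]='9qsaqu' -> body[0..6], body so far='9qsaqu'
Chunk 2: stream[11..12]='1' size=0x1=1, data at stream[14..15]='7' -> body[6..7], body so far='9qsaqu7'
Chunk 3: stream[17..18]='3' size=0x3=3, data at stream[20..23]='kkv' -> body[7..10], body so far='9qsaqu7kkv'
Chunk 4: stream[25..26]='5' size=0x5=5, data at stream[28..33]='ckmdl' -> body[10..15], body so far='9qsaqu7kkvckmdl'
Chunk 5: stream[35..36]='5' size=0x5=5, data at stream[38..43]='t8r7m' -> body[15..20], body so far='9qsaqu7kkvckmdlt8r7m'
Chunk 6: stream[45..46]='0' size=0 (terminator). Final body='9qsaqu7kkvckmdlt8r7m' (20 bytes)

Answer: 6 1 3 5 5 0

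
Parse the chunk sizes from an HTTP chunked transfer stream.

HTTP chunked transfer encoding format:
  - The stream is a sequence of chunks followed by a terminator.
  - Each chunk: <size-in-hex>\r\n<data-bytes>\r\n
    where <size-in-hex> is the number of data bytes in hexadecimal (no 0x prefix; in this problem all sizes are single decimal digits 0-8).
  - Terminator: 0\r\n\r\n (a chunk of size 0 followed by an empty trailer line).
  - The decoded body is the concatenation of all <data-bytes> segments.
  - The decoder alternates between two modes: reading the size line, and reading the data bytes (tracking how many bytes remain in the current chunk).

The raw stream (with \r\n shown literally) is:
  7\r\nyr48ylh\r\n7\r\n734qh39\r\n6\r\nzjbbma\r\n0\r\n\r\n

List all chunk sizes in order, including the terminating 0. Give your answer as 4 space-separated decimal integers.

Chunk 1: stream[0..1]='7' size=0x7=7, data at stream[3..10]='yr48ylh' -> body[0..7], body so far='yr48ylh'
Chunk 2: stream[12..13]='7' size=0x7=7, data at stream[15..22]='734qh39' -> body[7..14], body so far='yr48ylh734qh39'
Chunk 3: stream[24..25]='6' size=0x6=6, data at stream[27..33]='zjbbma' -> body[14..20], body so far='yr48ylh734qh39zjbbma'
Chunk 4: stream[35..36]='0' size=0 (terminator). Final body='yr48ylh734qh39zjbbma' (20 bytes)

Answer: 7 7 6 0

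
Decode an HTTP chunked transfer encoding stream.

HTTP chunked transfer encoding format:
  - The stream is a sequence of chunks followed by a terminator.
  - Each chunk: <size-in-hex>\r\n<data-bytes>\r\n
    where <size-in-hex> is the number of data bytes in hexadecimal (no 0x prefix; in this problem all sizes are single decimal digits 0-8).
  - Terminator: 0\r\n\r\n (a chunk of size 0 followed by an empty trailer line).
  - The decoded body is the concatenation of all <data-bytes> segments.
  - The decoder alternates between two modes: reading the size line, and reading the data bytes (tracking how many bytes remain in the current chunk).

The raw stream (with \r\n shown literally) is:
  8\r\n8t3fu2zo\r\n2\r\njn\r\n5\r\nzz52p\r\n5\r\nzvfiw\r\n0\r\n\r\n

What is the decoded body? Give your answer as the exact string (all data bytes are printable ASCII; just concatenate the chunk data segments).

Answer: 8t3fu2zojnzz52pzvfiw

Derivation:
Chunk 1: stream[0..1]='8' size=0x8=8, data at stream[3..11]='8t3fu2zo' -> body[0..8], body so far='8t3fu2zo'
Chunk 2: stream[13..14]='2' size=0x2=2, data at stream[16..18]='jn' -> body[8..10], body so far='8t3fu2zojn'
Chunk 3: stream[20..21]='5' size=0x5=5, data at stream[23..28]='zz52p' -> body[10..15], body so far='8t3fu2zojnzz52p'
Chunk 4: stream[30..31]='5' size=0x5=5, data at stream[33..38]='zvfiw' -> body[15..20], body so far='8t3fu2zojnzz52pzvfiw'
Chunk 5: stream[40..41]='0' size=0 (terminator). Final body='8t3fu2zojnzz52pzvfiw' (20 bytes)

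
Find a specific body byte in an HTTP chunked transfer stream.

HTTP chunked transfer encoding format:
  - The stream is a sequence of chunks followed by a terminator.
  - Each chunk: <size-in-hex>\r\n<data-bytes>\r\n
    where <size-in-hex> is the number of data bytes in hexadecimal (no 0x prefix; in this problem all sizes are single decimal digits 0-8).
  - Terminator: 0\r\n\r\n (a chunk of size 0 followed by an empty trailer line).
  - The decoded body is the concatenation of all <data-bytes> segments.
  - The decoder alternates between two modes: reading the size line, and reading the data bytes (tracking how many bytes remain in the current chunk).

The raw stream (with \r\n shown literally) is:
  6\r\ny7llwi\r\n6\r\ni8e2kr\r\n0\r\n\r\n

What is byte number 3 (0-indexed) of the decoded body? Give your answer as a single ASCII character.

Answer: l

Derivation:
Chunk 1: stream[0..1]='6' size=0x6=6, data at stream[3..9]='y7llwi' -> body[0..6], body so far='y7llwi'
Chunk 2: stream[11..12]='6' size=0x6=6, data at stream[14..20]='i8e2kr' -> body[6..12], body so far='y7llwii8e2kr'
Chunk 3: stream[22..23]='0' size=0 (terminator). Final body='y7llwii8e2kr' (12 bytes)
Body byte 3 = 'l'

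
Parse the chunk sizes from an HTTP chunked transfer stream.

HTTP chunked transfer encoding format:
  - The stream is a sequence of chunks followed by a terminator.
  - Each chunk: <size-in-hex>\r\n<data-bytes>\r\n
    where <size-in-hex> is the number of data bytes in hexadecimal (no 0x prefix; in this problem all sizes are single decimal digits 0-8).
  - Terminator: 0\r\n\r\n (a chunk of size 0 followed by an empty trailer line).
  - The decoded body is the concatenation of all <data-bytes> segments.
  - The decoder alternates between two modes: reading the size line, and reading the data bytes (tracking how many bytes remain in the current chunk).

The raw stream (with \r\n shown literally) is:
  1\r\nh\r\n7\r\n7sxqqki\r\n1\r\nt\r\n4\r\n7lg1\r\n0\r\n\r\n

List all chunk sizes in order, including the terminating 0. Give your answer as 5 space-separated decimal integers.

Chunk 1: stream[0..1]='1' size=0x1=1, data at stream[3..4]='h' -> body[0..1], body so far='h'
Chunk 2: stream[6..7]='7' size=0x7=7, data at stream[9..16]='7sxqqki' -> body[1..8], body so far='h7sxqqki'
Chunk 3: stream[18..19]='1' size=0x1=1, data at stream[21..22]='t' -> body[8..9], body so far='h7sxqqkit'
Chunk 4: stream[24..25]='4' size=0x4=4, data at stream[27..31]='7lg1' -> body[9..13], body so far='h7sxqqkit7lg1'
Chunk 5: stream[33..34]='0' size=0 (terminator). Final body='h7sxqqkit7lg1' (13 bytes)

Answer: 1 7 1 4 0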